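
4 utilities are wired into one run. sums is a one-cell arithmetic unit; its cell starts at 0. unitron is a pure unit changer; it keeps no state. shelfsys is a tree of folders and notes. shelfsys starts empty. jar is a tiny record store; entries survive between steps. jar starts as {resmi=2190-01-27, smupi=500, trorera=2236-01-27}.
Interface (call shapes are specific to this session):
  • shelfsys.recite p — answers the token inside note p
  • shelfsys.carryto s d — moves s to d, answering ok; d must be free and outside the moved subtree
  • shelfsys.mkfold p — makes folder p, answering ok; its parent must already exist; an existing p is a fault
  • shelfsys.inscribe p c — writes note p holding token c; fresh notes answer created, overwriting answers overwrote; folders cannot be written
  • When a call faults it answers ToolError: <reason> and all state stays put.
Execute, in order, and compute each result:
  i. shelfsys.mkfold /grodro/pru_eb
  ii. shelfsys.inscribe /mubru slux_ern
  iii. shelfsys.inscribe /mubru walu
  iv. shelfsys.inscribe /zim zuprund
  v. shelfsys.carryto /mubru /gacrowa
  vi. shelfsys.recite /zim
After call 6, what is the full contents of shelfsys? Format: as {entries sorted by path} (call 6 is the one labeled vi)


Answer: {gacrowa=walu, zim=zuprund}

Derivation:
I run shelfsys.mkfold with p=/grodro/pru_eb, giving ToolError: no parent.
I use shelfsys.inscribe with p=/mubru, c=slux_ern, giving created.
I invoke shelfsys.inscribe with p=/mubru, c=walu, → overwrote.
I try shelfsys.inscribe with p=/zim, c=zuprund, giving created.
Using shelfsys.carryto with s=/mubru, d=/gacrowa: ok.
Next I call shelfsys.recite with p=/zim, and get zuprund.


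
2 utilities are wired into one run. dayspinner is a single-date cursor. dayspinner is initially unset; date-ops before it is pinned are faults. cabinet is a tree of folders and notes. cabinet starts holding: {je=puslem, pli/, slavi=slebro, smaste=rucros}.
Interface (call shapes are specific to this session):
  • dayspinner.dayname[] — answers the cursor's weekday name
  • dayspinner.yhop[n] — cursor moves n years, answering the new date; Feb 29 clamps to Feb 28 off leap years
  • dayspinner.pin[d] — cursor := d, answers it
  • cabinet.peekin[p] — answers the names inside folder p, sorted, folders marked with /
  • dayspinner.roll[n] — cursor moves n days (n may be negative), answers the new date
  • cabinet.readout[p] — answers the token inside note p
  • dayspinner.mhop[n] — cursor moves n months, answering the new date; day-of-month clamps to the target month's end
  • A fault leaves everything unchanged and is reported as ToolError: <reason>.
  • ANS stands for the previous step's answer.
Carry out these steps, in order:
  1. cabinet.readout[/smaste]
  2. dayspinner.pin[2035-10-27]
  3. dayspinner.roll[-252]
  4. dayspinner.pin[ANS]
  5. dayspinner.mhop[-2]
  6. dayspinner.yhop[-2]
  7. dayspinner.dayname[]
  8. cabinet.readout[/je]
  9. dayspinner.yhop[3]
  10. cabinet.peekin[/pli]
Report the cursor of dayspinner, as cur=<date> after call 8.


-> readout(p→/smaste)
<- rucros
-> pin(d→2035-10-27)
<- 2035-10-27
-> roll(n→-252)
<- 2035-02-17
-> pin(d→ANS)
<- 2035-02-17
-> mhop(n→-2)
<- 2034-12-17
-> yhop(n→-2)
<- 2032-12-17
-> dayname()
<- Friday
-> readout(p→/je)
<- puslem
-> yhop(n→3)
<- 2035-12-17
-> peekin(p→/pli)
<- []

Answer: cur=2032-12-17


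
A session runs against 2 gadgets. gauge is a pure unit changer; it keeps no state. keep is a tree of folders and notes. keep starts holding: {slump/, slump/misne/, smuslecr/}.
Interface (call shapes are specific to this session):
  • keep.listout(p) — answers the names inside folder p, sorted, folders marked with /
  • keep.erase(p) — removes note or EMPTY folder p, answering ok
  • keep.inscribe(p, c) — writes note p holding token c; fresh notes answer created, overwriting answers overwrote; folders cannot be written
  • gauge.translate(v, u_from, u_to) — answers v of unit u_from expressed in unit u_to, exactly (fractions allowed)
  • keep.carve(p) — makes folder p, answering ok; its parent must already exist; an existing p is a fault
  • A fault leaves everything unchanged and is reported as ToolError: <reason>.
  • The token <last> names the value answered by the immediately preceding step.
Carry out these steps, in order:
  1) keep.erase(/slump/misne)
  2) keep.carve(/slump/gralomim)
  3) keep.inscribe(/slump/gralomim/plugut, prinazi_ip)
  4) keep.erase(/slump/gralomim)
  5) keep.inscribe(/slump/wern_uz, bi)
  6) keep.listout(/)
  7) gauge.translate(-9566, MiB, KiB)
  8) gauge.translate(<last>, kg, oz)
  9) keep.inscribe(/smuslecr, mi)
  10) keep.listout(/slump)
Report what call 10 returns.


Answer: [gralomim/, wern_uz]

Derivation:
I use keep.erase using /slump/misne, giving ok.
I invoke keep.carve using /slump/gralomim, giving ok.
Using keep.inscribe using /slump/gralomim/plugut, prinazi_ip, — result: created.
Now I run keep.erase using /slump/gralomim, and see ToolError: not empty.
Calling keep.inscribe using /slump/wern_uz, bi, and see created.
Using keep.listout using /, which returns [slump/, smuslecr/].
Using gauge.translate using -9566, MiB, KiB, → -9795584.
I call gauge.translate using <last>, kg, oz, and observe -15672934400000000/45359237.
Using keep.inscribe using /smuslecr, mi, — result: ToolError: is a directory.
Next I call keep.listout using /slump, and get [gralomim/, wern_uz].


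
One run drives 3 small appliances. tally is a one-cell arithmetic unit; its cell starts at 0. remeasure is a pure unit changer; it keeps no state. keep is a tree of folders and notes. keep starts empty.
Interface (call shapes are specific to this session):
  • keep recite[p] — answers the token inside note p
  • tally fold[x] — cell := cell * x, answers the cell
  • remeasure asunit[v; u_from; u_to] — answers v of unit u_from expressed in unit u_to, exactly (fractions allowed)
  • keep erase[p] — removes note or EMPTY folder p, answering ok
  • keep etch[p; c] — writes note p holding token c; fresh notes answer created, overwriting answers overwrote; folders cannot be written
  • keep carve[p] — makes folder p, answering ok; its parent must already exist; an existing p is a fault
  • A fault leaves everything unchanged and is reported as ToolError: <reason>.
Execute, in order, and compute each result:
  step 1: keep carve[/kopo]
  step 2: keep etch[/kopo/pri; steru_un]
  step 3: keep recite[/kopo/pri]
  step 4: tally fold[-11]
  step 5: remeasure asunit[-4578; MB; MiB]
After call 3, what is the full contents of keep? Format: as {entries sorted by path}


! keep carve(/kopo) : ok
! keep etch(/kopo/pri, steru_un) : created
! keep recite(/kopo/pri) : steru_un
! tally fold(-11) : 0
! remeasure asunit(-4578, MB, MiB) : -35765625/8192

Answer: {kopo/, kopo/pri=steru_un}


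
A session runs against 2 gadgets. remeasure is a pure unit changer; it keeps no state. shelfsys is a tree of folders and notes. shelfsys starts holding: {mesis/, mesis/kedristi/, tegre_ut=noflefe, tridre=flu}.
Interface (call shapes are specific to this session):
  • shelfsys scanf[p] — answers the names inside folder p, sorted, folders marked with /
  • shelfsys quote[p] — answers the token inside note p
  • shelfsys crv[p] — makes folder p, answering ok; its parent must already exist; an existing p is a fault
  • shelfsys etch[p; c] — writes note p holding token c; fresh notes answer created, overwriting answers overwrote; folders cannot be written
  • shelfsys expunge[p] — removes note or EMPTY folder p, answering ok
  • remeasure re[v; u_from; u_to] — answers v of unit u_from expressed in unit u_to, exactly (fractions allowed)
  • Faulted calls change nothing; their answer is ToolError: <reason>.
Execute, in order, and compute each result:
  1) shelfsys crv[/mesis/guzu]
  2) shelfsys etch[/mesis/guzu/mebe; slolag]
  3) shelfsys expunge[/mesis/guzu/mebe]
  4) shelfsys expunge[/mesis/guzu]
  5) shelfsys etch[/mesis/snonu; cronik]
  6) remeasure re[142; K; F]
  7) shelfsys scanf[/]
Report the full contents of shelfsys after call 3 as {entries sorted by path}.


Then shelfsys crv on p='/mesis/guzu', → ok.
I run shelfsys etch on p='/mesis/guzu/mebe', c='slolag', which returns created.
I invoke shelfsys expunge on p='/mesis/guzu/mebe', and get ok.
Now I run shelfsys expunge on p='/mesis/guzu', and observe ok.
I call shelfsys etch on p='/mesis/snonu', c='cronik', which returns created.
Then remeasure re on v='142', u_from='K', u_to='F', → -20407/100.
Next I call shelfsys scanf on p='/': [mesis/, tegre_ut, tridre].

Answer: {mesis/, mesis/guzu/, mesis/kedristi/, tegre_ut=noflefe, tridre=flu}


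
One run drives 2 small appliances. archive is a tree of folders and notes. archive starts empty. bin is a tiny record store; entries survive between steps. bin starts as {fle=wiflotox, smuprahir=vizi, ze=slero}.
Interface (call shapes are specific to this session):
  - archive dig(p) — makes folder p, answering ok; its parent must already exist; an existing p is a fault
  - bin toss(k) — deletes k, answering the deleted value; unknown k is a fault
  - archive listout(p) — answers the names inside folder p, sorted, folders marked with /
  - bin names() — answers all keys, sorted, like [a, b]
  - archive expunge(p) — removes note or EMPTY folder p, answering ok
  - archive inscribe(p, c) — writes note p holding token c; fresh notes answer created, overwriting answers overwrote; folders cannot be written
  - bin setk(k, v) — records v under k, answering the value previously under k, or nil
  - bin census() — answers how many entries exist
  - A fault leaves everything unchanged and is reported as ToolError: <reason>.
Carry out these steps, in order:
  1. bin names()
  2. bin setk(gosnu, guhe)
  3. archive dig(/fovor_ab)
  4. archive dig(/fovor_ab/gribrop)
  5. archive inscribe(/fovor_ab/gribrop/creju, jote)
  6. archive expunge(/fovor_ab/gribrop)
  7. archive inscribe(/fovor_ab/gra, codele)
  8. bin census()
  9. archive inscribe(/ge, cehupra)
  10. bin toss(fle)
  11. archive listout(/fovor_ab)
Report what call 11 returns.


-> bin names()
<- [fle, smuprahir, ze]
-> bin setk(k→gosnu, v→guhe)
<- nil
-> archive dig(p→/fovor_ab)
<- ok
-> archive dig(p→/fovor_ab/gribrop)
<- ok
-> archive inscribe(p→/fovor_ab/gribrop/creju, c→jote)
<- created
-> archive expunge(p→/fovor_ab/gribrop)
<- ToolError: not empty
-> archive inscribe(p→/fovor_ab/gra, c→codele)
<- created
-> bin census()
<- 4
-> archive inscribe(p→/ge, c→cehupra)
<- created
-> bin toss(k→fle)
<- wiflotox
-> archive listout(p→/fovor_ab)
<- [gra, gribrop/]

Answer: [gra, gribrop/]


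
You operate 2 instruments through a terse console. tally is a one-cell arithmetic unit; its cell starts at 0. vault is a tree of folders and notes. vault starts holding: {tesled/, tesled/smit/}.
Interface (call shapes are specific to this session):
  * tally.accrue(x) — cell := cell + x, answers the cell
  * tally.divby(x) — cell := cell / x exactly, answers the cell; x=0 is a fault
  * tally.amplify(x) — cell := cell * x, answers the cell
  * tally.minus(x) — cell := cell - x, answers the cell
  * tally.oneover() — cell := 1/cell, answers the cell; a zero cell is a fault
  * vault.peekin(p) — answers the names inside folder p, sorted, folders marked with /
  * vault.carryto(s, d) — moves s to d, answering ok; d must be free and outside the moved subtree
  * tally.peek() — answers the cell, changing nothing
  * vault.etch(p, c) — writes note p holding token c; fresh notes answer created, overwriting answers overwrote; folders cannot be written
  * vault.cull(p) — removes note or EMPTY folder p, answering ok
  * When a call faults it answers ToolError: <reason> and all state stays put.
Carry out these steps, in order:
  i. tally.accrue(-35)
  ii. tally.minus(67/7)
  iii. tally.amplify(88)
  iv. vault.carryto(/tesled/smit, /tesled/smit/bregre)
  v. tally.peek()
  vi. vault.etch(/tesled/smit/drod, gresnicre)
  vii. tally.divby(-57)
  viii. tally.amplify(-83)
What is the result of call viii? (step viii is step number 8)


~$ accrue x: -35
[out] -35
~$ minus x: 67/7
[out] -312/7
~$ amplify x: 88
[out] -27456/7
~$ carryto s: /tesled/smit d: /tesled/smit/bregre
[out] ToolError: into itself
~$ peek
[out] -27456/7
~$ etch p: /tesled/smit/drod c: gresnicre
[out] created
~$ divby x: -57
[out] 9152/133
~$ amplify x: -83
[out] -759616/133

Answer: -759616/133


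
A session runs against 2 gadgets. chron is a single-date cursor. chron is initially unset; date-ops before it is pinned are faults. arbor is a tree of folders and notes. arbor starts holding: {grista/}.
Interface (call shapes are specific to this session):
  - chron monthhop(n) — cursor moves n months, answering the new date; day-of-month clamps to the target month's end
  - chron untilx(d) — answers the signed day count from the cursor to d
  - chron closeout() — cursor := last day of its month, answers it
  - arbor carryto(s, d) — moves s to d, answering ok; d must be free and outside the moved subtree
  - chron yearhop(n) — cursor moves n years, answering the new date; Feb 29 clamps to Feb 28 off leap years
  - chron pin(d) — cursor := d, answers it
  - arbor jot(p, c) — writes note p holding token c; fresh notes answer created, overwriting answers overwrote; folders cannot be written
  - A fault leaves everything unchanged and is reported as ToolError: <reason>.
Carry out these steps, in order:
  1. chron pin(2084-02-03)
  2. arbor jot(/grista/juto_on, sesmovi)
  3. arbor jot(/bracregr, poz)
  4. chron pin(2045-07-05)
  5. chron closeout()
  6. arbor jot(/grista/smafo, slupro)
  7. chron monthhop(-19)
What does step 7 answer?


Answer: 2043-12-31

Derivation:
Now I run chron pin passing 2084-02-03: 2084-02-03.
Now I run arbor jot passing /grista/juto_on, sesmovi, which returns created.
I use arbor jot passing /bracregr, poz, and get created.
I call chron pin passing 2045-07-05, and get 2045-07-05.
I call chron closeout, giving 2045-07-31.
I invoke arbor jot passing /grista/smafo, slupro: created.
I run chron monthhop passing -19, and see 2043-12-31.


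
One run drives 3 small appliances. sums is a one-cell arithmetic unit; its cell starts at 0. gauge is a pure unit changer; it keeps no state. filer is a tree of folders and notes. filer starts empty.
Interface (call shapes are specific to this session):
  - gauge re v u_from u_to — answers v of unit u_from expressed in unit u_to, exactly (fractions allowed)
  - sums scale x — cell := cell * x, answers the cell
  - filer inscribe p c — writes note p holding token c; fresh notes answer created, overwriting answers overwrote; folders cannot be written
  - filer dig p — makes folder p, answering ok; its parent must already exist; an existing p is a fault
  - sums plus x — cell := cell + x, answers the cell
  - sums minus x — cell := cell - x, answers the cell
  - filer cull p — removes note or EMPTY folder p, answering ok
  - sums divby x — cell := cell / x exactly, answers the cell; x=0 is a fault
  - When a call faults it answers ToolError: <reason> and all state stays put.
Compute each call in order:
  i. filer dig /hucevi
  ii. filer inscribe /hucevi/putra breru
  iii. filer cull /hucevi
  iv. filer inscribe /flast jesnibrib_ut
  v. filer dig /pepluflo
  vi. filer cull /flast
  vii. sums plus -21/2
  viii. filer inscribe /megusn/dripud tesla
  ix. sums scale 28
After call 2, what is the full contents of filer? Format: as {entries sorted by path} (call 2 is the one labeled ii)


>>> filer dig p=/hucevi
  ok
>>> filer inscribe p=/hucevi/putra c=breru
  created
>>> filer cull p=/hucevi
  ToolError: not empty
>>> filer inscribe p=/flast c=jesnibrib_ut
  created
>>> filer dig p=/pepluflo
  ok
>>> filer cull p=/flast
  ok
>>> sums plus x=-21/2
  -21/2
>>> filer inscribe p=/megusn/dripud c=tesla
  ToolError: no parent
>>> sums scale x=28
  -294

Answer: {hucevi/, hucevi/putra=breru}


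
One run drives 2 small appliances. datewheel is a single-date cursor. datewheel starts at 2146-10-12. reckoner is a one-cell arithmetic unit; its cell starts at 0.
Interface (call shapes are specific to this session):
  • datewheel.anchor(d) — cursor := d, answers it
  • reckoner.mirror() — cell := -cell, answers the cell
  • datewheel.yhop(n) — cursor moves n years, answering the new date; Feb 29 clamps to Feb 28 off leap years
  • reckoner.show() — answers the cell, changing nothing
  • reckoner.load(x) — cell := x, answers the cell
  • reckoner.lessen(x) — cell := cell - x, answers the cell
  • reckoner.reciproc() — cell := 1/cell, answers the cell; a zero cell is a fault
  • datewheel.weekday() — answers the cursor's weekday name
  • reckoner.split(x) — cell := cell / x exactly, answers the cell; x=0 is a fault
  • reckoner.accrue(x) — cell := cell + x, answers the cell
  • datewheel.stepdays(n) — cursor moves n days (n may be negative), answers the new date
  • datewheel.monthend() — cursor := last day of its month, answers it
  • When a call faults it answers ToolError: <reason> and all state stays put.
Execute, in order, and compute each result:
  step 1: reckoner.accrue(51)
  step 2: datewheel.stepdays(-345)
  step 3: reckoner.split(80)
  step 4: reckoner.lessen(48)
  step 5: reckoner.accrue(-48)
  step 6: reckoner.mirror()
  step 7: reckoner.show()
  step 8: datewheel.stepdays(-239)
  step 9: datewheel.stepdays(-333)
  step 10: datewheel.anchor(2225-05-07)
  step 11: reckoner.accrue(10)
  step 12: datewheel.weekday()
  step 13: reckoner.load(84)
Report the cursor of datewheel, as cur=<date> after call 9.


Using reckoner.accrue passing x: 51, and see 51.
I invoke datewheel.stepdays passing n: -345, and observe 2145-11-01.
I try reckoner.split passing x: 80, giving 51/80.
Next I call reckoner.lessen passing x: 48, — result: -3789/80.
Then reckoner.accrue passing x: -48: -7629/80.
Next I call reckoner.mirror(), and get 7629/80.
Calling reckoner.show, and see 7629/80.
I invoke datewheel.stepdays passing n: -239, → 2145-03-07.
I try datewheel.stepdays passing n: -333, and get 2144-04-08.
Then datewheel.anchor passing d: 2225-05-07, — result: 2225-05-07.
Invoking reckoner.accrue passing x: 10, and get 8429/80.
Using datewheel.weekday, which returns Saturday.
I run reckoner.load passing x: 84, — result: 84.

Answer: cur=2144-04-08


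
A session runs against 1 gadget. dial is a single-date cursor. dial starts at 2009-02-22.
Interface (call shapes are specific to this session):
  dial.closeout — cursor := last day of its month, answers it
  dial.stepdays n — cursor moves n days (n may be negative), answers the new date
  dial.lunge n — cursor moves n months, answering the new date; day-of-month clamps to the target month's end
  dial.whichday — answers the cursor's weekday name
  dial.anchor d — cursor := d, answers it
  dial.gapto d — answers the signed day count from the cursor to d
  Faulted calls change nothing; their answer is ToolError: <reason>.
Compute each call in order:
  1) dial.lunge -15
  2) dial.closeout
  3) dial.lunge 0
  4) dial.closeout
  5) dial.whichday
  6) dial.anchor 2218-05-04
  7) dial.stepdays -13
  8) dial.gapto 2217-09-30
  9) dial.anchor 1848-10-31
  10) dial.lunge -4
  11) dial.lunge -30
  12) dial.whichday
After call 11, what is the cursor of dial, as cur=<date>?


==> dial.lunge(n→-15)
<== 2007-11-22
==> dial.closeout()
<== 2007-11-30
==> dial.lunge(n→0)
<== 2007-11-30
==> dial.closeout()
<== 2007-11-30
==> dial.whichday()
<== Friday
==> dial.anchor(d→2218-05-04)
<== 2218-05-04
==> dial.stepdays(n→-13)
<== 2218-04-21
==> dial.gapto(d→2217-09-30)
<== -203
==> dial.anchor(d→1848-10-31)
<== 1848-10-31
==> dial.lunge(n→-4)
<== 1848-06-30
==> dial.lunge(n→-30)
<== 1845-12-30
==> dial.whichday()
<== Tuesday

Answer: cur=1845-12-30


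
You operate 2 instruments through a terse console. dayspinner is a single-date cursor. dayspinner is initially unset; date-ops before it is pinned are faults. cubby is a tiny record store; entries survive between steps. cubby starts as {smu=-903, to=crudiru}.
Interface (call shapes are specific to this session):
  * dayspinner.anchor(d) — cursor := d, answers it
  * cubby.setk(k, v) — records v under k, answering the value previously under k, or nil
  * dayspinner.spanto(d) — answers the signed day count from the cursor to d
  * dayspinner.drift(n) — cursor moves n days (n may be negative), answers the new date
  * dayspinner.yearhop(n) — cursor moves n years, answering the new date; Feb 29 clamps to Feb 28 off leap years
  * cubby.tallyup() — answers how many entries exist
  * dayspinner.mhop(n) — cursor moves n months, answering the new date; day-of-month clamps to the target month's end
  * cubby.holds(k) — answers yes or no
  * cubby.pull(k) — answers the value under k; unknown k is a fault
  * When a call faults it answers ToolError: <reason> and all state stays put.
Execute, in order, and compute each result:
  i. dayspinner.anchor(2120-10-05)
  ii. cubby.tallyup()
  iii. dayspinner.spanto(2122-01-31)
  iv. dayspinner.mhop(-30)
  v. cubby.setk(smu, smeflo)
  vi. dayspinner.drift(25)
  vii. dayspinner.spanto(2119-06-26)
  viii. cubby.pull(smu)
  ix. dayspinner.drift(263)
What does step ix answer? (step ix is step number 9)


==> anchor(d: 2120-10-05)
<== 2120-10-05
==> tallyup()
<== 2
==> spanto(d: 2122-01-31)
<== 483
==> mhop(n: -30)
<== 2118-04-05
==> setk(k: smu, v: smeflo)
<== -903
==> drift(n: 25)
<== 2118-04-30
==> spanto(d: 2119-06-26)
<== 422
==> pull(k: smu)
<== smeflo
==> drift(n: 263)
<== 2119-01-18

Answer: 2119-01-18


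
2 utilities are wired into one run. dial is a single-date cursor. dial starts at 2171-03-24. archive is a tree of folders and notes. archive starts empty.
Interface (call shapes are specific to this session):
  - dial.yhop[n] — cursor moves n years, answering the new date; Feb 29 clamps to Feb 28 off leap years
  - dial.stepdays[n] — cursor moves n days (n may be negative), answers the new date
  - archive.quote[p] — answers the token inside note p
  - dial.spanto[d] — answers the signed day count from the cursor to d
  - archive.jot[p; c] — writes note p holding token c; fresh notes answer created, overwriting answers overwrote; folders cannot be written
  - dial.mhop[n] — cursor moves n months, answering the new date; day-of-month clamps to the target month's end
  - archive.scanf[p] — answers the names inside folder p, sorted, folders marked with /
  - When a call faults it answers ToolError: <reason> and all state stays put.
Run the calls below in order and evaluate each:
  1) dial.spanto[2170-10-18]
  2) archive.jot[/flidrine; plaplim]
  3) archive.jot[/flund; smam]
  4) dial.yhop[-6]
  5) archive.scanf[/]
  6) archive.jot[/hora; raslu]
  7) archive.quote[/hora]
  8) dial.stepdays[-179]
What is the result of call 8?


[in] dial.spanto 2170-10-18
  -157
[in] archive.jot /flidrine plaplim
  created
[in] archive.jot /flund smam
  created
[in] dial.yhop -6
  2165-03-24
[in] archive.scanf /
  [flidrine, flund]
[in] archive.jot /hora raslu
  created
[in] archive.quote /hora
  raslu
[in] dial.stepdays -179
  2164-09-26

Answer: 2164-09-26


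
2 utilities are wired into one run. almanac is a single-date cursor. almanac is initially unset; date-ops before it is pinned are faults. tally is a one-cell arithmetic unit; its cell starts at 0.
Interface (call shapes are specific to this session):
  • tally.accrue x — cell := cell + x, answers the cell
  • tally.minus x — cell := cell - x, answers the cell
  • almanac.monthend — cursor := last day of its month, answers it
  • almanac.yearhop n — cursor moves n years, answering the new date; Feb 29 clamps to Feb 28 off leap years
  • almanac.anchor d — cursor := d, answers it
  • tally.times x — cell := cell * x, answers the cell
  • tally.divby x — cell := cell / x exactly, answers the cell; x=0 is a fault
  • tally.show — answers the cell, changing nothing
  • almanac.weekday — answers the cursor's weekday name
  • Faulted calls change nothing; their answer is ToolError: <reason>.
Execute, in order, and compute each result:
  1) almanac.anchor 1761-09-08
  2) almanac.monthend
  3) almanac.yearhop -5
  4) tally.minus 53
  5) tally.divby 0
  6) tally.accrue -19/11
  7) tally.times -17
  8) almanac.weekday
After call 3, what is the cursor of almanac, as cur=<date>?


Answer: cur=1756-09-30

Derivation:
·→ almanac.anchor(1761-09-08)
·← 1761-09-08
·→ almanac.monthend()
·← 1761-09-30
·→ almanac.yearhop(-5)
·← 1756-09-30
·→ tally.minus(53)
·← -53
·→ tally.divby(0)
·← ToolError: division by zero
·→ tally.accrue(-19/11)
·← -602/11
·→ tally.times(-17)
·← 10234/11
·→ almanac.weekday()
·← Thursday


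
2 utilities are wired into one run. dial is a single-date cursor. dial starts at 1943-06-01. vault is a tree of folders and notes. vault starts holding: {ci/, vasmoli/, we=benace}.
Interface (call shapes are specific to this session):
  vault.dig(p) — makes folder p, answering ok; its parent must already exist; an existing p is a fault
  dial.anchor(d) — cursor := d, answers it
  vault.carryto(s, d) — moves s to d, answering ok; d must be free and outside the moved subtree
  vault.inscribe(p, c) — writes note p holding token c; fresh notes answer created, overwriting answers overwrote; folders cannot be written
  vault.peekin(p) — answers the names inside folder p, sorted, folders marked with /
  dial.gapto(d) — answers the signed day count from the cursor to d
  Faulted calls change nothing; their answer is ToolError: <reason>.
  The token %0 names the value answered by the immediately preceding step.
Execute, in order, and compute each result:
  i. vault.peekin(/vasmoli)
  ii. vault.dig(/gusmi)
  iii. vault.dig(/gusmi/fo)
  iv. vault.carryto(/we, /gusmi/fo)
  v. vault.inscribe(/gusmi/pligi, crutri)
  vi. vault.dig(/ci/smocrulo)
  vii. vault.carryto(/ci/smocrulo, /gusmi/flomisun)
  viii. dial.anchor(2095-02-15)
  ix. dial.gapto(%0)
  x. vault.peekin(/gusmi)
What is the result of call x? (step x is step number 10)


Answer: [flomisun/, fo/, pligi]

Derivation:
Step: peekin[p→/vasmoli]
Result: []
Step: dig[p→/gusmi]
Result: ok
Step: dig[p→/gusmi/fo]
Result: ok
Step: carryto[s→/we; d→/gusmi/fo]
Result: ToolError: exists
Step: inscribe[p→/gusmi/pligi; c→crutri]
Result: created
Step: dig[p→/ci/smocrulo]
Result: ok
Step: carryto[s→/ci/smocrulo; d→/gusmi/flomisun]
Result: ok
Step: anchor[d→2095-02-15]
Result: 2095-02-15
Step: gapto[d→%0]
Result: 0
Step: peekin[p→/gusmi]
Result: [flomisun/, fo/, pligi]


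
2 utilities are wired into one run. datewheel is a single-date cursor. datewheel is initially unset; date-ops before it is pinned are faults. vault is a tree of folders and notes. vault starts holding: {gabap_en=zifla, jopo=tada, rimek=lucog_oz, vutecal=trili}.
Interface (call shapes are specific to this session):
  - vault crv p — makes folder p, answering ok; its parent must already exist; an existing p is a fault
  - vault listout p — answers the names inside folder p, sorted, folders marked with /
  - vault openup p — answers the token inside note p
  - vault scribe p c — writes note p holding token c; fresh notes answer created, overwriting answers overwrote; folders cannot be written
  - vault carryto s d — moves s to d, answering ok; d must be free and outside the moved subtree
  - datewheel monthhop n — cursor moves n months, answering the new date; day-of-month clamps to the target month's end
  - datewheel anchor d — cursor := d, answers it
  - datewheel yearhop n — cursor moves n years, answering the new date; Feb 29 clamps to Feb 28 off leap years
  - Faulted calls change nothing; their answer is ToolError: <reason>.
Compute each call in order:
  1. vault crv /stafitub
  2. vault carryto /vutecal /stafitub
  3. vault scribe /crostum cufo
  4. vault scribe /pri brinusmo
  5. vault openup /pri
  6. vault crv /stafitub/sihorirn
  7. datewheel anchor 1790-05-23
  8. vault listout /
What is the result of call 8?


Answer: [crostum, gabap_en, jopo, pri, rimek, stafitub/, vutecal]

Derivation:
==> vault crv(p='/stafitub')
<== ok
==> vault carryto(s='/vutecal', d='/stafitub')
<== ToolError: exists
==> vault scribe(p='/crostum', c='cufo')
<== created
==> vault scribe(p='/pri', c='brinusmo')
<== created
==> vault openup(p='/pri')
<== brinusmo
==> vault crv(p='/stafitub/sihorirn')
<== ok
==> datewheel anchor(d='1790-05-23')
<== 1790-05-23
==> vault listout(p='/')
<== [crostum, gabap_en, jopo, pri, rimek, stafitub/, vutecal]


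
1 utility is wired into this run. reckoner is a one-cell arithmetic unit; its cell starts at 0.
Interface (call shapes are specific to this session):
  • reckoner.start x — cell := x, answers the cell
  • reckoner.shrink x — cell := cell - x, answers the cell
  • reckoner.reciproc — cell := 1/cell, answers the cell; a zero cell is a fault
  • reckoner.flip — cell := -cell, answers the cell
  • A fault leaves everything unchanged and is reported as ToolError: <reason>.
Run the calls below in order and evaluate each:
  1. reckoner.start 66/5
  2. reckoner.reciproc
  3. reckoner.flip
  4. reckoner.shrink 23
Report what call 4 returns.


Answer: -1523/66

Derivation:
~$ reckoner.start x→66/5
[out] 66/5
~$ reckoner.reciproc
[out] 5/66
~$ reckoner.flip
[out] -5/66
~$ reckoner.shrink x→23
[out] -1523/66


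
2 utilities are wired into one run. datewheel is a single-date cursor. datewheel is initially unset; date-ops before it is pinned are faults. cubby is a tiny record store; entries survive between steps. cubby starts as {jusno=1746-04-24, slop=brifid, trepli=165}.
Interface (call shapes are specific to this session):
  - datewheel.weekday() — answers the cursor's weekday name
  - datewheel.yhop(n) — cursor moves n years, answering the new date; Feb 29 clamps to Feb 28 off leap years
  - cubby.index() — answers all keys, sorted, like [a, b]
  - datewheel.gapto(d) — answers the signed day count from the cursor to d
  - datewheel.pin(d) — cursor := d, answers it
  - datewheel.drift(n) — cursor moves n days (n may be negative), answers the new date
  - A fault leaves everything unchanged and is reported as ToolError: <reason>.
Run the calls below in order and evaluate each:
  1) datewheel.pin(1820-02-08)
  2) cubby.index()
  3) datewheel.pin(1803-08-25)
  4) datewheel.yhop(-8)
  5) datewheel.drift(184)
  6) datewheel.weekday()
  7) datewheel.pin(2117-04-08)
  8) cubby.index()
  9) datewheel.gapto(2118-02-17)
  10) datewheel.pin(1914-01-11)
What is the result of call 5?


Answer: 1796-02-25

Derivation:
-- pin(d→1820-02-08) => 1820-02-08
-- index() => [jusno, slop, trepli]
-- pin(d→1803-08-25) => 1803-08-25
-- yhop(n→-8) => 1795-08-25
-- drift(n→184) => 1796-02-25
-- weekday() => Thursday
-- pin(d→2117-04-08) => 2117-04-08
-- index() => [jusno, slop, trepli]
-- gapto(d→2118-02-17) => 315
-- pin(d→1914-01-11) => 1914-01-11


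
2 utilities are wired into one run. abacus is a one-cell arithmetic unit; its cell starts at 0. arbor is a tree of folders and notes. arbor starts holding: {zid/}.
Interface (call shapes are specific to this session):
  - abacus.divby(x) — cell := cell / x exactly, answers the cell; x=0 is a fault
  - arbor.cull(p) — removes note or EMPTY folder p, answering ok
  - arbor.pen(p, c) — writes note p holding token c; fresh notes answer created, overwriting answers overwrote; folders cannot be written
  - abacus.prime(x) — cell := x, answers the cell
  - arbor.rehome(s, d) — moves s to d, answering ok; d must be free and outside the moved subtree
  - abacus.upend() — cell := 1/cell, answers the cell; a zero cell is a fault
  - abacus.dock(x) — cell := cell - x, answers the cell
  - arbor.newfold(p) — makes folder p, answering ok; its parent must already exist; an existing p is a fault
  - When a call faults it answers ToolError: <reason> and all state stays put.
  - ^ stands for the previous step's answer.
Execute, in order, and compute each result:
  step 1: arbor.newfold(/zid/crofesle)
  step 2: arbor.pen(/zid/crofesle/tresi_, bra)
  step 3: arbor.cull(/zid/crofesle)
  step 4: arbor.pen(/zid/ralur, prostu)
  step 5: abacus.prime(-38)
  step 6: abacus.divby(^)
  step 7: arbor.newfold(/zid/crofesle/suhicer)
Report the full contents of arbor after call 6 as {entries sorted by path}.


→ newfold(p: /zid/crofesle)
← ok
→ pen(p: /zid/crofesle/tresi_, c: bra)
← created
→ cull(p: /zid/crofesle)
← ToolError: not empty
→ pen(p: /zid/ralur, c: prostu)
← created
→ prime(x: -38)
← -38
→ divby(x: ^)
← 1
→ newfold(p: /zid/crofesle/suhicer)
← ok

Answer: {zid/, zid/crofesle/, zid/crofesle/tresi_=bra, zid/ralur=prostu}


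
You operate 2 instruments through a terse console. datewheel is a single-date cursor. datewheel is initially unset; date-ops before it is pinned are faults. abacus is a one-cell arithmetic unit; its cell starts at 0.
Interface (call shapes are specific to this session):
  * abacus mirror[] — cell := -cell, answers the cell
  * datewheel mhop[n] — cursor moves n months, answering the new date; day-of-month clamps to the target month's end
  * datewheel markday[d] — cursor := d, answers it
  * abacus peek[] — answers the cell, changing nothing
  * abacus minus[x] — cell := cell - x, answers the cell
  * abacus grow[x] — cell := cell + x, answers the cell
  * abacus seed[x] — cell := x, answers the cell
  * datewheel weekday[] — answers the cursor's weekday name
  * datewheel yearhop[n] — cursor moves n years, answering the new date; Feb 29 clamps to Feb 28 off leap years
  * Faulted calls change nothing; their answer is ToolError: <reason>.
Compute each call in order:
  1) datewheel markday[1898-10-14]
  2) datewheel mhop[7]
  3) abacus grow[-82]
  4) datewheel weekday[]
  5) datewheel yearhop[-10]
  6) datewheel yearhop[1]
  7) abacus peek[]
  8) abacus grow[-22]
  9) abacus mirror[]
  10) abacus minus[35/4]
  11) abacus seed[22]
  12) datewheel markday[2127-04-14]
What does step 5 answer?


-- datewheel markday(d: 1898-10-14) == 1898-10-14
-- datewheel mhop(n: 7) == 1899-05-14
-- abacus grow(x: -82) == -82
-- datewheel weekday() == Sunday
-- datewheel yearhop(n: -10) == 1889-05-14
-- datewheel yearhop(n: 1) == 1890-05-14
-- abacus peek() == -82
-- abacus grow(x: -22) == -104
-- abacus mirror() == 104
-- abacus minus(x: 35/4) == 381/4
-- abacus seed(x: 22) == 22
-- datewheel markday(d: 2127-04-14) == 2127-04-14

Answer: 1889-05-14


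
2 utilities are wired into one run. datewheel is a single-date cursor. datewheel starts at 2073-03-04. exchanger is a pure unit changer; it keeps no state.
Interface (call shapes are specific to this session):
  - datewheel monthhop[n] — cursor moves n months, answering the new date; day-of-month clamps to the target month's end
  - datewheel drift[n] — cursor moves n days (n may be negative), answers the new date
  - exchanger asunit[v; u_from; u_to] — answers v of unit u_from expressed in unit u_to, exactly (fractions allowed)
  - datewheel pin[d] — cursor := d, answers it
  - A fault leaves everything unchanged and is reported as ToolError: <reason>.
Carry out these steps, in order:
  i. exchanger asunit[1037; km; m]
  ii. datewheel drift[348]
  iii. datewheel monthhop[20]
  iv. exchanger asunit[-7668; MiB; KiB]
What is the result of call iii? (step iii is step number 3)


Step: exchanger asunit[v=1037; u_from=km; u_to=m]
Result: 1037000
Step: datewheel drift[n=348]
Result: 2074-02-15
Step: datewheel monthhop[n=20]
Result: 2075-10-15
Step: exchanger asunit[v=-7668; u_from=MiB; u_to=KiB]
Result: -7852032

Answer: 2075-10-15


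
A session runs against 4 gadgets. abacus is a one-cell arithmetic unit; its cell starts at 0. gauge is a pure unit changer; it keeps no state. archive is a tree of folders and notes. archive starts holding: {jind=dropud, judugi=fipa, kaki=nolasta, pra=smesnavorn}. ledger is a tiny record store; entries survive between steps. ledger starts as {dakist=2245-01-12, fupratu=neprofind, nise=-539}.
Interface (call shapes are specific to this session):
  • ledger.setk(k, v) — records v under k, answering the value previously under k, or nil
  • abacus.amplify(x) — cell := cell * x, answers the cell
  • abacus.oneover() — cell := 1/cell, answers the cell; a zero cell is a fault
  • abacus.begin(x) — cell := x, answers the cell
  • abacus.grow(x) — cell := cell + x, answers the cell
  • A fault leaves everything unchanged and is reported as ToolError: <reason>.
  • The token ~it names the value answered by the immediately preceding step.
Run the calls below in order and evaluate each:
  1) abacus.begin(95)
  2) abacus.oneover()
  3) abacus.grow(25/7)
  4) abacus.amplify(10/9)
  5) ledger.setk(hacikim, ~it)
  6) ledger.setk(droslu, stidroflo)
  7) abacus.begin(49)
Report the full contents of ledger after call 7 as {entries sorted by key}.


==> abacus.begin(x: 95)
<== 95
==> abacus.oneover()
<== 1/95
==> abacus.grow(x: 25/7)
<== 2382/665
==> abacus.amplify(x: 10/9)
<== 1588/399
==> ledger.setk(k: hacikim, v: ~it)
<== nil
==> ledger.setk(k: droslu, v: stidroflo)
<== nil
==> abacus.begin(x: 49)
<== 49

Answer: {dakist=2245-01-12, droslu=stidroflo, fupratu=neprofind, hacikim=1588/399, nise=-539}


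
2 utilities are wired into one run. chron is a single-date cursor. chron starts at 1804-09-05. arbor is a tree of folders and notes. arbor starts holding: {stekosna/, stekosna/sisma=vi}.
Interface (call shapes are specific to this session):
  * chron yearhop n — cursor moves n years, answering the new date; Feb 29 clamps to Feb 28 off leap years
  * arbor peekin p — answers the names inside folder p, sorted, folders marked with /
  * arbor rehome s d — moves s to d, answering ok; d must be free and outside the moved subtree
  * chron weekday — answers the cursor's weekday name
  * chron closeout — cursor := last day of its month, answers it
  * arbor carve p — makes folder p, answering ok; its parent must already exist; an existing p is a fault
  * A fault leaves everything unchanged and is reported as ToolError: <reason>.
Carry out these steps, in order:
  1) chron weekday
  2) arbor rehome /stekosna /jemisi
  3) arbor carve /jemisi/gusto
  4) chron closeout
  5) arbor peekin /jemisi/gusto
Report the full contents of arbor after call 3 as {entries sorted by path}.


Answer: {jemisi/, jemisi/gusto/, jemisi/sisma=vi}

Derivation:
% chron weekday
= Wednesday
% arbor rehome s='/stekosna' d='/jemisi'
= ok
% arbor carve p='/jemisi/gusto'
= ok
% chron closeout
= 1804-09-30
% arbor peekin p='/jemisi/gusto'
= []


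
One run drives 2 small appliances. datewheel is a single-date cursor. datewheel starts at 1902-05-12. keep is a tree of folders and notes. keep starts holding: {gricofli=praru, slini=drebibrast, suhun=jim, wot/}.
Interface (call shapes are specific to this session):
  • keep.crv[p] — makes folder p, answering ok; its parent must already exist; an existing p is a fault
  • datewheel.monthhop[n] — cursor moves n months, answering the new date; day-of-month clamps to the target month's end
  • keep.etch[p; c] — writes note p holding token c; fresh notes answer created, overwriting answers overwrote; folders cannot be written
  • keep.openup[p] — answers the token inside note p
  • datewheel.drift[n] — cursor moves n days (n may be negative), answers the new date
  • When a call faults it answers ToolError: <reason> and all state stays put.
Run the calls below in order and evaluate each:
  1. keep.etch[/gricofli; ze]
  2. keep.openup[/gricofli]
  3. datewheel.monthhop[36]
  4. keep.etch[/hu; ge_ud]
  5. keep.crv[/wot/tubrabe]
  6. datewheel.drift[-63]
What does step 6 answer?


! 1. keep.etch(p→/gricofli, c→ze) == overwrote
! 2. keep.openup(p→/gricofli) == ze
! 3. datewheel.monthhop(n→36) == 1905-05-12
! 4. keep.etch(p→/hu, c→ge_ud) == created
! 5. keep.crv(p→/wot/tubrabe) == ok
! 6. datewheel.drift(n→-63) == 1905-03-10

Answer: 1905-03-10


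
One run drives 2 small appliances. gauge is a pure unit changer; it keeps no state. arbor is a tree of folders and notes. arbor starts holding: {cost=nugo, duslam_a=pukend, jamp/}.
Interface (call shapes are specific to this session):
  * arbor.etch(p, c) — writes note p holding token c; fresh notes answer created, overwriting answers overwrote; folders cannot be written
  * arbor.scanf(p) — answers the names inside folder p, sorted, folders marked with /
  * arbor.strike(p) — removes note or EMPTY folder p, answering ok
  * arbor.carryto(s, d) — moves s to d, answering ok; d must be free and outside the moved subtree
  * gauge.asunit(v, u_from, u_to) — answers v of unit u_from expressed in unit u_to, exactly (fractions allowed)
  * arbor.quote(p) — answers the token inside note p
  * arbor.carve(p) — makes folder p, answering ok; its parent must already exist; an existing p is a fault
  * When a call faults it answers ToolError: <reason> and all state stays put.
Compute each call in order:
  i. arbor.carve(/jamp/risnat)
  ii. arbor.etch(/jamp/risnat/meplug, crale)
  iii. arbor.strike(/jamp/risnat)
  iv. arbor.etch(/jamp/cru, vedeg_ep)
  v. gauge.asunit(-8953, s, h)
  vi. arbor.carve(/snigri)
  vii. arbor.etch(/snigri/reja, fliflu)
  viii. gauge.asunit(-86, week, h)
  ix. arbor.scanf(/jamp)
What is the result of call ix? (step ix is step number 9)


Answer: [cru, risnat/]

Derivation:
Do: arbor.carve[p→/jamp/risnat]
See: ok
Do: arbor.etch[p→/jamp/risnat/meplug; c→crale]
See: created
Do: arbor.strike[p→/jamp/risnat]
See: ToolError: not empty
Do: arbor.etch[p→/jamp/cru; c→vedeg_ep]
See: created
Do: gauge.asunit[v→-8953; u_from→s; u_to→h]
See: -8953/3600
Do: arbor.carve[p→/snigri]
See: ok
Do: arbor.etch[p→/snigri/reja; c→fliflu]
See: created
Do: gauge.asunit[v→-86; u_from→week; u_to→h]
See: -14448
Do: arbor.scanf[p→/jamp]
See: [cru, risnat/]
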